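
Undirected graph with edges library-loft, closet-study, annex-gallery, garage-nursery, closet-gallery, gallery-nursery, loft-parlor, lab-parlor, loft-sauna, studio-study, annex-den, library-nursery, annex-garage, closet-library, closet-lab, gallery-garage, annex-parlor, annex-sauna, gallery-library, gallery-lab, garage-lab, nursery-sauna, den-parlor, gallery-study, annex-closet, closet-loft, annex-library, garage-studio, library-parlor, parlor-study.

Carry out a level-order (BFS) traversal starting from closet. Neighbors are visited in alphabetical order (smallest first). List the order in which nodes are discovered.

closet -> annex -> gallery -> lab -> library -> loft -> study -> den -> garage -> parlor -> sauna -> nursery -> studio

Visit closet; enqueue annex, gallery, lab, library, loft, study → queue [annex, gallery, lab, library, loft, study]
Visit annex; enqueue den, garage, parlor, sauna → queue [gallery, lab, library, loft, study, den, garage, parlor, sauna]
Visit gallery; enqueue nursery → queue [lab, library, loft, study, den, garage, parlor, sauna, nursery]
Visit lab → queue [library, loft, study, den, garage, parlor, sauna, nursery]
Visit library → queue [loft, study, den, garage, parlor, sauna, nursery]
Visit loft → queue [study, den, garage, parlor, sauna, nursery]
Visit study; enqueue studio → queue [den, garage, parlor, sauna, nursery, studio]
Visit den → queue [garage, parlor, sauna, nursery, studio]
Visit garage → queue [parlor, sauna, nursery, studio]
Visit parlor → queue [sauna, nursery, studio]
Visit sauna → queue [nursery, studio]
Visit nursery → queue [studio]
Visit studio → queue []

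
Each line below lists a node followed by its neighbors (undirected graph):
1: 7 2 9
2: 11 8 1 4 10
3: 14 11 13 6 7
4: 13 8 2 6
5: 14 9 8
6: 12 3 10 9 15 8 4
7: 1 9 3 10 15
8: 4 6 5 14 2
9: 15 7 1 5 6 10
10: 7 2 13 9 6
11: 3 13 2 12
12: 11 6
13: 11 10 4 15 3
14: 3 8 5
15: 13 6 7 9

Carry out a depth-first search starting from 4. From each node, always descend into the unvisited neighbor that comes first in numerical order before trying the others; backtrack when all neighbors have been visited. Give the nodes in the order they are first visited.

4 → 2 → 1 → 7 → 3 → 6 → 8 → 5 → 9 → 10 → 13 → 11 → 12 → 15 → 14

Visit 4
4 → 2
2 → 1
1 → 7
7 → 3
3 → 6
6 → 8
8 → 5
5 → 9
9 → 10
10 → 13
13 → 11
11 → 12
13 → 15
5 → 14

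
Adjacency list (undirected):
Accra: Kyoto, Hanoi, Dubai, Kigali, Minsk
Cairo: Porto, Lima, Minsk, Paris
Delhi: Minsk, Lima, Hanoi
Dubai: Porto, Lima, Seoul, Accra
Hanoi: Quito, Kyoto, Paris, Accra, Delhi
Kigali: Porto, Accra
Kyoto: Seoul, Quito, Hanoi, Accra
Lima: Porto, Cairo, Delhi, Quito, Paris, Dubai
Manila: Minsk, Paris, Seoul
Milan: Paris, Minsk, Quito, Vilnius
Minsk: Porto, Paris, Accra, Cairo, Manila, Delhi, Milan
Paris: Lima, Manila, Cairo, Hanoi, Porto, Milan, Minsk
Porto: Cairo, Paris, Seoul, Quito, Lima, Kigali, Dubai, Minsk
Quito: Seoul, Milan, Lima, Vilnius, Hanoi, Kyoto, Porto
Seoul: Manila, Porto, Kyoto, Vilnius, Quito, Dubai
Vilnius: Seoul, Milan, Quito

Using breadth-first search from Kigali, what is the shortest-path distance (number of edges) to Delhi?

3

Level 0: Kigali
Level 1: Accra, Porto
Level 2: Cairo, Dubai, Hanoi, Kyoto, Lima, Minsk, Paris, Quito, Seoul
Level 3: Delhi, Manila, Milan, Vilnius
Delhi first appears at level 3.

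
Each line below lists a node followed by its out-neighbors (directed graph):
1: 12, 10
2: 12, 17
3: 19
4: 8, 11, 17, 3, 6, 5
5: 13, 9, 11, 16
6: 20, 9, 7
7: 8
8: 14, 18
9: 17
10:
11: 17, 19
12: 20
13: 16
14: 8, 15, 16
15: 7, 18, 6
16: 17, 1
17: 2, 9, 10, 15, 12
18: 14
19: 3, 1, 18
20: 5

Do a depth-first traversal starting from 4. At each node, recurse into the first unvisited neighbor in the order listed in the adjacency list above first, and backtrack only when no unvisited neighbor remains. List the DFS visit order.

Visit 4
4 → 8
8 → 14
14 → 15
15 → 7
15 → 18
15 → 6
6 → 20
20 → 5
5 → 13
13 → 16
16 → 17
17 → 2
2 → 12
17 → 9
17 → 10
16 → 1
5 → 11
11 → 19
19 → 3

4 -> 8 -> 14 -> 15 -> 7 -> 18 -> 6 -> 20 -> 5 -> 13 -> 16 -> 17 -> 2 -> 12 -> 9 -> 10 -> 1 -> 11 -> 19 -> 3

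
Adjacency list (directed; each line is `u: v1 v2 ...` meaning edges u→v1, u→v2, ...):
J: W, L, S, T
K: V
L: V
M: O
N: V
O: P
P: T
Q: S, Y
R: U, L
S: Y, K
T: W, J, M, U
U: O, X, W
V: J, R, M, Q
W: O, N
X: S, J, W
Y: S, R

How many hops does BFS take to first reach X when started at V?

3

Level 0: V
Level 1: J, M, Q, R
Level 2: L, O, S, T, U, W, Y
Level 3: K, N, P, X
X first appears at level 3.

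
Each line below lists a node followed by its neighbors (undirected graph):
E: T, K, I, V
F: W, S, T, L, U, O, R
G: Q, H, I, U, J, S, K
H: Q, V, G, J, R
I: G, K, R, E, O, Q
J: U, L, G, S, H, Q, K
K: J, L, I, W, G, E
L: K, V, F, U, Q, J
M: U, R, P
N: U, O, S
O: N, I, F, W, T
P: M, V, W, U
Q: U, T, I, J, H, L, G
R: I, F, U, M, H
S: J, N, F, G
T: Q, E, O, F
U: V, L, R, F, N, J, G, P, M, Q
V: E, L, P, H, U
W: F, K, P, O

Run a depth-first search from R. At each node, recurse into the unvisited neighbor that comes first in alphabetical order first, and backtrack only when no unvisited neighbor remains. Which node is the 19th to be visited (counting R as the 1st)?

Visit R
R → F
F → L
L → J
J → G
G → H
H → Q
Q → I
I → E
E → K
K → W
W → O
O → N
N → S
N → U
U → M
M → P
P → V
O → T

Visit order: R, F, L, J, G, H, Q, I, E, K, W, O, N, S, U, M, P, V, T

T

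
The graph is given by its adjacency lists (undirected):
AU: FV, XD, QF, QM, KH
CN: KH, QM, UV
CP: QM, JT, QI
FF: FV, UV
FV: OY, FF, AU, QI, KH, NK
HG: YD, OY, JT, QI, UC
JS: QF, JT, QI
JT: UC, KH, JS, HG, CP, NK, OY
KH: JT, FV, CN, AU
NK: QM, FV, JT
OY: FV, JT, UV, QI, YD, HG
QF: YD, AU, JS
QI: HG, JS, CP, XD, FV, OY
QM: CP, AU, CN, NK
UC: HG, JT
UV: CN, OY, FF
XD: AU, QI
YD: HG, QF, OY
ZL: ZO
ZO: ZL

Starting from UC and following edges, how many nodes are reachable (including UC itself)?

BFS from UC visits: UC, HG, JT, YD, OY, QI, KH, JS, CP, NK, QF, FV, UV, XD, CN, AU, QM, FF
Reachable nodes: 18 of 20 total.

18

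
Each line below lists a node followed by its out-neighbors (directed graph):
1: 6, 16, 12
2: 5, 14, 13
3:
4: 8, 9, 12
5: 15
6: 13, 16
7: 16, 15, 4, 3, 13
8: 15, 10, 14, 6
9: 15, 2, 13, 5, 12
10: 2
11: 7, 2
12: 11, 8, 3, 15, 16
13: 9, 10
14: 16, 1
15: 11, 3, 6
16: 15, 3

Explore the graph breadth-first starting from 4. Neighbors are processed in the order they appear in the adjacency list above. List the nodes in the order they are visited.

4 -> 8 -> 9 -> 12 -> 15 -> 10 -> 14 -> 6 -> 2 -> 13 -> 5 -> 11 -> 3 -> 16 -> 1 -> 7

Visit 4; enqueue 8, 9, 12 → queue [8, 9, 12]
Visit 8; enqueue 15, 10, 14, 6 → queue [9, 12, 15, 10, 14, 6]
Visit 9; enqueue 2, 13, 5 → queue [12, 15, 10, 14, 6, 2, 13, 5]
Visit 12; enqueue 11, 3, 16 → queue [15, 10, 14, 6, 2, 13, 5, 11, 3, 16]
Visit 15 → queue [10, 14, 6, 2, 13, 5, 11, 3, 16]
Visit 10 → queue [14, 6, 2, 13, 5, 11, 3, 16]
Visit 14; enqueue 1 → queue [6, 2, 13, 5, 11, 3, 16, 1]
Visit 6 → queue [2, 13, 5, 11, 3, 16, 1]
Visit 2 → queue [13, 5, 11, 3, 16, 1]
Visit 13 → queue [5, 11, 3, 16, 1]
Visit 5 → queue [11, 3, 16, 1]
Visit 11; enqueue 7 → queue [3, 16, 1, 7]
Visit 3 → queue [16, 1, 7]
Visit 16 → queue [1, 7]
Visit 1 → queue [7]
Visit 7 → queue []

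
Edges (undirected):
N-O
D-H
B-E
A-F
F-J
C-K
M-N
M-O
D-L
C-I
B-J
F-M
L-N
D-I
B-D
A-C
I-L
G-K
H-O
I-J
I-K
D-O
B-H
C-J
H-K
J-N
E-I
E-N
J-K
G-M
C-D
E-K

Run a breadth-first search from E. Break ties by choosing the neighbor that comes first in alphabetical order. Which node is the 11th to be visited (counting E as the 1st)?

Visit E; enqueue B, I, K, N → queue [B, I, K, N]
Visit B; enqueue D, H, J → queue [I, K, N, D, H, J]
Visit I; enqueue C, L → queue [K, N, D, H, J, C, L]
Visit K; enqueue G → queue [N, D, H, J, C, L, G]
Visit N; enqueue M, O → queue [D, H, J, C, L, G, M, O]
Visit D → queue [H, J, C, L, G, M, O]
Visit H → queue [J, C, L, G, M, O]
Visit J; enqueue F → queue [C, L, G, M, O, F]
Visit C; enqueue A → queue [L, G, M, O, F, A]
Visit L → queue [G, M, O, F, A]
Visit G → queue [M, O, F, A]
Visit M → queue [O, F, A]
Visit O → queue [F, A]
Visit F → queue [A]
Visit A → queue []

Visit order: E, B, I, K, N, D, H, J, C, L, G, M, O, F, A

G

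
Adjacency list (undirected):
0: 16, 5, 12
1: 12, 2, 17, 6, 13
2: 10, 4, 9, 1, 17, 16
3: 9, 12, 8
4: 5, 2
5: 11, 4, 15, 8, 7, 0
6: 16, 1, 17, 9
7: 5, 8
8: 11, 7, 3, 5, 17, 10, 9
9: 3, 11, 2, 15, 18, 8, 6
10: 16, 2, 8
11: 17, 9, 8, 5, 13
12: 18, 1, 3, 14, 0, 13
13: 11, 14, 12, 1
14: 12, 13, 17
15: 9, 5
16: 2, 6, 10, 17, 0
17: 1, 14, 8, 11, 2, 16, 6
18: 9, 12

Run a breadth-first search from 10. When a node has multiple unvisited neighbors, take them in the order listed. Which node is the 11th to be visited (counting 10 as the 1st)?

11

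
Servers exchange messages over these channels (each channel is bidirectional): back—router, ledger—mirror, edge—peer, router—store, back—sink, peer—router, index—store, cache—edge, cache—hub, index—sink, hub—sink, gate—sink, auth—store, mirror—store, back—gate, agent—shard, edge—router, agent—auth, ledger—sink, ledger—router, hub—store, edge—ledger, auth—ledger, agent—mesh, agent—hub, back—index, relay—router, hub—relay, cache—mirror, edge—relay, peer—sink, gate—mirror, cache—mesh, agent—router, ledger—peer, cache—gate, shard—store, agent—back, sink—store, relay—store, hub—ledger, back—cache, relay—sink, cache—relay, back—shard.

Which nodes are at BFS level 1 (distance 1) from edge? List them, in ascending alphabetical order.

cache, ledger, peer, relay, router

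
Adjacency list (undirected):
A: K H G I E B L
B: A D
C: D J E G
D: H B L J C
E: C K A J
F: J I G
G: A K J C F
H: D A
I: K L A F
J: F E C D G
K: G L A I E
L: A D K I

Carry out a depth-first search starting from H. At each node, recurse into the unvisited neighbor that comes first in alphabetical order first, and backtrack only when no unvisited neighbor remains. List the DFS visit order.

H, A, B, D, C, E, J, F, G, K, I, L

Visit H
H → A
A → B
B → D
D → C
C → E
E → J
J → F
F → G
G → K
K → I
I → L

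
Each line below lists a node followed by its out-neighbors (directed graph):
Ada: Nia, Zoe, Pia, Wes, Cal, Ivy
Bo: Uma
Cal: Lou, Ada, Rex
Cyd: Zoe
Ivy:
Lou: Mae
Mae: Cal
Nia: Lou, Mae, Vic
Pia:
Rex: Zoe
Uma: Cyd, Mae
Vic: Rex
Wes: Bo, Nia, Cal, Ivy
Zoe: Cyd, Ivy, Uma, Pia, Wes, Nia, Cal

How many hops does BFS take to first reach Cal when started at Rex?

2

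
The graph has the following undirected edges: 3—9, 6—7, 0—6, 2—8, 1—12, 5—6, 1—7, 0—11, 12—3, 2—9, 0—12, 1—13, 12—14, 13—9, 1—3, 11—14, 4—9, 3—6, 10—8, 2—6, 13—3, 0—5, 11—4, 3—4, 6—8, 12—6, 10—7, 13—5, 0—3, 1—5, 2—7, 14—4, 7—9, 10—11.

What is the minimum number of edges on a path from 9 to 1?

Level 0: 9
Level 1: 2, 3, 4, 7, 13
Level 2: 0, 1, 5, 6, 8, 10, 11, 12, 14
1 first appears at level 2.

2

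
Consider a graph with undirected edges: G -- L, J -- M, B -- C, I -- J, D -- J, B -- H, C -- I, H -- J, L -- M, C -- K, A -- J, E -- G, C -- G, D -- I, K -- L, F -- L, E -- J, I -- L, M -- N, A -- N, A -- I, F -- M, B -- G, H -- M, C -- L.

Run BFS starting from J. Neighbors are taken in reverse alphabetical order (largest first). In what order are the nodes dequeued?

J M I H E D A N L F C B G K

Visit J; enqueue M, I, H, E, D, A → queue [M, I, H, E, D, A]
Visit M; enqueue N, L, F → queue [I, H, E, D, A, N, L, F]
Visit I; enqueue C → queue [H, E, D, A, N, L, F, C]
Visit H; enqueue B → queue [E, D, A, N, L, F, C, B]
Visit E; enqueue G → queue [D, A, N, L, F, C, B, G]
Visit D → queue [A, N, L, F, C, B, G]
Visit A → queue [N, L, F, C, B, G]
Visit N → queue [L, F, C, B, G]
Visit L; enqueue K → queue [F, C, B, G, K]
Visit F → queue [C, B, G, K]
Visit C → queue [B, G, K]
Visit B → queue [G, K]
Visit G → queue [K]
Visit K → queue []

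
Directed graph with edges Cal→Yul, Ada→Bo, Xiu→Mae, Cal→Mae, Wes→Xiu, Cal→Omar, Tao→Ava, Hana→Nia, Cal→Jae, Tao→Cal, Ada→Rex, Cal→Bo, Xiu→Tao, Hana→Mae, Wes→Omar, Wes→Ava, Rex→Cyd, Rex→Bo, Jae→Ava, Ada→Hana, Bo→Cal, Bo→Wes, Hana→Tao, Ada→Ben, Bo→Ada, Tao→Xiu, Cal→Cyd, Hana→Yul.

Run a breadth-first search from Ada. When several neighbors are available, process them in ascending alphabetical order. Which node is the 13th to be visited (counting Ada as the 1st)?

Jae

Visit Ada; enqueue Ben, Bo, Hana, Rex → queue [Ben, Bo, Hana, Rex]
Visit Ben → queue [Bo, Hana, Rex]
Visit Bo; enqueue Cal, Wes → queue [Hana, Rex, Cal, Wes]
Visit Hana; enqueue Mae, Nia, Tao, Yul → queue [Rex, Cal, Wes, Mae, Nia, Tao, Yul]
Visit Rex; enqueue Cyd → queue [Cal, Wes, Mae, Nia, Tao, Yul, Cyd]
Visit Cal; enqueue Jae, Omar → queue [Wes, Mae, Nia, Tao, Yul, Cyd, Jae, Omar]
Visit Wes; enqueue Ava, Xiu → queue [Mae, Nia, Tao, Yul, Cyd, Jae, Omar, Ava, Xiu]
Visit Mae → queue [Nia, Tao, Yul, Cyd, Jae, Omar, Ava, Xiu]
Visit Nia → queue [Tao, Yul, Cyd, Jae, Omar, Ava, Xiu]
Visit Tao → queue [Yul, Cyd, Jae, Omar, Ava, Xiu]
Visit Yul → queue [Cyd, Jae, Omar, Ava, Xiu]
Visit Cyd → queue [Jae, Omar, Ava, Xiu]
Visit Jae → queue [Omar, Ava, Xiu]
Visit Omar → queue [Ava, Xiu]
Visit Ava → queue [Xiu]
Visit Xiu → queue []

Visit order: Ada, Ben, Bo, Hana, Rex, Cal, Wes, Mae, Nia, Tao, Yul, Cyd, Jae, Omar, Ava, Xiu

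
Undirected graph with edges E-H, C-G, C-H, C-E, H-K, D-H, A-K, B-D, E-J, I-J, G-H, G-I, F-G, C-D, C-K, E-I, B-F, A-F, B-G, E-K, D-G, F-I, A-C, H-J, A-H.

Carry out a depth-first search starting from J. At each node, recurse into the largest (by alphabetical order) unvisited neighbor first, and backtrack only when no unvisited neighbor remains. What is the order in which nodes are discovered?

Visit J
J → I
I → G
G → H
H → K
K → E
E → C
C → D
D → B
B → F
F → A

J -> I -> G -> H -> K -> E -> C -> D -> B -> F -> A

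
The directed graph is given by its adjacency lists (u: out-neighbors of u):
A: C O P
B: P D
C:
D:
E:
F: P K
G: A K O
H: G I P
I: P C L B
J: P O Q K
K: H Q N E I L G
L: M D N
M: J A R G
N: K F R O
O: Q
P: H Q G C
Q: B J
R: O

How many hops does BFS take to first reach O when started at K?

2

Level 0: K
Level 1: E, G, H, I, L, N, Q
Level 2: A, B, C, D, F, J, M, O, P, R
O first appears at level 2.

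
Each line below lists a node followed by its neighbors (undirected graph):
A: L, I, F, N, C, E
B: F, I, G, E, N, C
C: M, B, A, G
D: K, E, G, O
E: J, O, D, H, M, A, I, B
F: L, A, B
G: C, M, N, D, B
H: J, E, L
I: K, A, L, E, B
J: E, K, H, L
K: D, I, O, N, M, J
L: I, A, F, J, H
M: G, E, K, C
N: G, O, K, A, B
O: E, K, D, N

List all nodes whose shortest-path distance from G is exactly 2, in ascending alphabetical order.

Level 0: G
Level 1: B, C, D, M, N
Level 2: A, E, F, I, K, O
Level 3: H, J, L

A, E, F, I, K, O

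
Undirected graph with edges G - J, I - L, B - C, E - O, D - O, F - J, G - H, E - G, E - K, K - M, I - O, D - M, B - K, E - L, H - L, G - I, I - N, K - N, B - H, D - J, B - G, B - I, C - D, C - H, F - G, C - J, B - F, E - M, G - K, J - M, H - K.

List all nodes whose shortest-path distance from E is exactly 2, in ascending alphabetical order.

B, D, F, H, I, J, N

Level 0: E
Level 1: G, K, L, M, O
Level 2: B, D, F, H, I, J, N
Level 3: C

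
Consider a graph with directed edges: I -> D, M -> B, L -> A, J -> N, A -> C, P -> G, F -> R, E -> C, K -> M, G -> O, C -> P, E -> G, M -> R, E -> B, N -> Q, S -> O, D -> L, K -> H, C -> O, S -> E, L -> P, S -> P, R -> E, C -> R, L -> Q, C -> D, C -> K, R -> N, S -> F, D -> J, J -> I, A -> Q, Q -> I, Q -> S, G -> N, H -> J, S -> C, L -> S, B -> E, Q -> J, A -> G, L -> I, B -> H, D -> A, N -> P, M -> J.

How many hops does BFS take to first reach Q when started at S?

Level 0: S
Level 1: C, E, F, O, P
Level 2: B, D, G, K, R
Level 3: A, H, J, L, M, N
Level 4: I, Q
Q first appears at level 4.

4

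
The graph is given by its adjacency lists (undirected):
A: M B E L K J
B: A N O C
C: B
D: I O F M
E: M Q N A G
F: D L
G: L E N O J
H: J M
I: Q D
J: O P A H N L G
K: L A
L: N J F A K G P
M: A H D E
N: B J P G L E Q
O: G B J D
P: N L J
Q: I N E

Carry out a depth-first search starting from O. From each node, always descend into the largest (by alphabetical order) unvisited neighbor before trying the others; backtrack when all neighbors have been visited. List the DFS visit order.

Visit O
O → J
J → P
P → N
N → Q
Q → I
I → D
D → M
M → H
M → E
E → G
G → L
L → K
K → A
A → B
B → C
L → F

O, J, P, N, Q, I, D, M, H, E, G, L, K, A, B, C, F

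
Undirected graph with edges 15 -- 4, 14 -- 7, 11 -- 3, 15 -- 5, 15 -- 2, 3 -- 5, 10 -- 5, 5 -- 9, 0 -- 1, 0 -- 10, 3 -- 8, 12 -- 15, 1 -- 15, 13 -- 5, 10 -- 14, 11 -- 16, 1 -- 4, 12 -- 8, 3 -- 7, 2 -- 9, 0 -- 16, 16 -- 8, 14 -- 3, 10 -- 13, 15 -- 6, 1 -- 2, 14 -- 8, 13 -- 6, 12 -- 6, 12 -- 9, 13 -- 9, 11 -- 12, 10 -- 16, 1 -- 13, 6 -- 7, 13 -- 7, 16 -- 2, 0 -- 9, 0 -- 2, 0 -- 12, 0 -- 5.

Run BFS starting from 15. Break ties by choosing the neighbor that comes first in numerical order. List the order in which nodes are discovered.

Visit 15; enqueue 1, 2, 4, 5, 6, 12 → queue [1, 2, 4, 5, 6, 12]
Visit 1; enqueue 0, 13 → queue [2, 4, 5, 6, 12, 0, 13]
Visit 2; enqueue 9, 16 → queue [4, 5, 6, 12, 0, 13, 9, 16]
Visit 4 → queue [5, 6, 12, 0, 13, 9, 16]
Visit 5; enqueue 3, 10 → queue [6, 12, 0, 13, 9, 16, 3, 10]
Visit 6; enqueue 7 → queue [12, 0, 13, 9, 16, 3, 10, 7]
Visit 12; enqueue 8, 11 → queue [0, 13, 9, 16, 3, 10, 7, 8, 11]
Visit 0 → queue [13, 9, 16, 3, 10, 7, 8, 11]
Visit 13 → queue [9, 16, 3, 10, 7, 8, 11]
Visit 9 → queue [16, 3, 10, 7, 8, 11]
Visit 16 → queue [3, 10, 7, 8, 11]
Visit 3; enqueue 14 → queue [10, 7, 8, 11, 14]
Visit 10 → queue [7, 8, 11, 14]
Visit 7 → queue [8, 11, 14]
Visit 8 → queue [11, 14]
Visit 11 → queue [14]
Visit 14 → queue []

15, 1, 2, 4, 5, 6, 12, 0, 13, 9, 16, 3, 10, 7, 8, 11, 14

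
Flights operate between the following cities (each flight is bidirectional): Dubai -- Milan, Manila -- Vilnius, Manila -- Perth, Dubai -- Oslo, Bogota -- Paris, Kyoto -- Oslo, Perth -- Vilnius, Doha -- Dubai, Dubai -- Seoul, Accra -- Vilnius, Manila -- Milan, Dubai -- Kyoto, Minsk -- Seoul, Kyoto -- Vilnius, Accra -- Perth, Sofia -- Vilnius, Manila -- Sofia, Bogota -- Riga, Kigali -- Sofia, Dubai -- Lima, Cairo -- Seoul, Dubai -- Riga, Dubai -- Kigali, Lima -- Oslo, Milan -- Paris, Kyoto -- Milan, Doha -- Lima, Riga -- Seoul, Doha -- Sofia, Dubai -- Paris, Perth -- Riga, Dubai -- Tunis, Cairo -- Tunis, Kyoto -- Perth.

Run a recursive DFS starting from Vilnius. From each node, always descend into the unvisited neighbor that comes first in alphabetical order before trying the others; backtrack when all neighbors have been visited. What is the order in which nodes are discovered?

Vilnius Accra Perth Kyoto Dubai Doha Lima Oslo Sofia Kigali Manila Milan Paris Bogota Riga Seoul Cairo Tunis Minsk

Visit Vilnius
Vilnius → Accra
Accra → Perth
Perth → Kyoto
Kyoto → Dubai
Dubai → Doha
Doha → Lima
Lima → Oslo
Doha → Sofia
Sofia → Kigali
Sofia → Manila
Manila → Milan
Milan → Paris
Paris → Bogota
Bogota → Riga
Riga → Seoul
Seoul → Cairo
Cairo → Tunis
Seoul → Minsk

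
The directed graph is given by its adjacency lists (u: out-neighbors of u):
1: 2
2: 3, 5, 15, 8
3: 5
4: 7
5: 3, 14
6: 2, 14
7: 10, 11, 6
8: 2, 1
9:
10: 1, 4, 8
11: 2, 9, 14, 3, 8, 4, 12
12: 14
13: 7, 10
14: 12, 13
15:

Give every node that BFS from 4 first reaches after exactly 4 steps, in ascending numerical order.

Level 0: 4
Level 1: 7
Level 2: 6, 10, 11
Level 3: 1, 2, 3, 8, 9, 12, 14
Level 4: 5, 13, 15

5, 13, 15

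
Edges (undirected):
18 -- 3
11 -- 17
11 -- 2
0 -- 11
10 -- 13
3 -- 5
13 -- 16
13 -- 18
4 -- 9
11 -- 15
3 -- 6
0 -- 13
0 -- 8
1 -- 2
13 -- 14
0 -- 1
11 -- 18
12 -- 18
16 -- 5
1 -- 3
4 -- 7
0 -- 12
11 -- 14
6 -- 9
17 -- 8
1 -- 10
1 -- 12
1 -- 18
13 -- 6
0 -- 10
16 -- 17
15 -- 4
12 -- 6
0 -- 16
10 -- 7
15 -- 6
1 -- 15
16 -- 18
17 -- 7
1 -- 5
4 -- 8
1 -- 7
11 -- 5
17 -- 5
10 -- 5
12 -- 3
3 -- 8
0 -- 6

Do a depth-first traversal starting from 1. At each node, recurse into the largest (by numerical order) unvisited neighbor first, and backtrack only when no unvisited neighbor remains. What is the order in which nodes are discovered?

1 18 16 17 11 15 6 13 14 10 7 4 9 8 3 12 0 5 2

Visit 1
1 → 18
18 → 16
16 → 17
17 → 11
11 → 15
15 → 6
6 → 13
13 → 14
13 → 10
10 → 7
7 → 4
4 → 9
4 → 8
8 → 3
3 → 12
12 → 0
3 → 5
11 → 2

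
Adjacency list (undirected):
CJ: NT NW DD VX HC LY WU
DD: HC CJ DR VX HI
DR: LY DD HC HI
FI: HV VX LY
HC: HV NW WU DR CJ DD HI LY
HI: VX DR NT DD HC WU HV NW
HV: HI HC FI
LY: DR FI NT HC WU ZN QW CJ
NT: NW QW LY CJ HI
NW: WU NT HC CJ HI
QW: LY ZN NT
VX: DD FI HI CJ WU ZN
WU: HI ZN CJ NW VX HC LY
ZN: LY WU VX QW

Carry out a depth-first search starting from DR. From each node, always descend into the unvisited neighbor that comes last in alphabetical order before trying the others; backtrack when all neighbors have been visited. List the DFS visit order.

Visit DR
DR → LY
LY → ZN
ZN → WU
WU → VX
VX → HI
HI → NW
NW → NT
NT → QW
NT → CJ
CJ → HC
HC → HV
HV → FI
HC → DD

DR LY ZN WU VX HI NW NT QW CJ HC HV FI DD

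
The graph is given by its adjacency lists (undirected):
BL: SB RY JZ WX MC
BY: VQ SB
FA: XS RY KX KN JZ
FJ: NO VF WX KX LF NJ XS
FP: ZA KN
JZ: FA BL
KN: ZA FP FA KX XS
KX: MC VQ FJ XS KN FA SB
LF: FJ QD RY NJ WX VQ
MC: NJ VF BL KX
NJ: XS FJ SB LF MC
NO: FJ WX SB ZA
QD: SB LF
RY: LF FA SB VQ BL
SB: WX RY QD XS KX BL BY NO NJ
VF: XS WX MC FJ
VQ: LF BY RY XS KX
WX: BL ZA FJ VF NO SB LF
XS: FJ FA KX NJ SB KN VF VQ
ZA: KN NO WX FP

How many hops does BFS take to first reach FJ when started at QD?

2

Level 0: QD
Level 1: LF, SB
Level 2: BL, BY, FJ, KX, NJ, NO, RY, VQ, WX, XS
Level 3: FA, JZ, KN, MC, VF, ZA
Level 4: FP
FJ first appears at level 2.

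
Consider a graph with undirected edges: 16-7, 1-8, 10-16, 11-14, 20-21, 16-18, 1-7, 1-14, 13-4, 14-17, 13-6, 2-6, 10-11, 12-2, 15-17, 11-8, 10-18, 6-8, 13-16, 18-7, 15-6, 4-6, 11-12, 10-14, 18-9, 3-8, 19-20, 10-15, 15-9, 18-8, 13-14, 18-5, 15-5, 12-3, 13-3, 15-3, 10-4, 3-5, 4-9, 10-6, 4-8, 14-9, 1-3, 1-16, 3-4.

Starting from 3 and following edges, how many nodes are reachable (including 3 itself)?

BFS from 3 visits: 3, 1, 4, 5, 8, 12, 13, 15, 7, 14, 16, 6, 9, 10, 18, 11, 2, 17
Reachable nodes: 18 of 21 total.

18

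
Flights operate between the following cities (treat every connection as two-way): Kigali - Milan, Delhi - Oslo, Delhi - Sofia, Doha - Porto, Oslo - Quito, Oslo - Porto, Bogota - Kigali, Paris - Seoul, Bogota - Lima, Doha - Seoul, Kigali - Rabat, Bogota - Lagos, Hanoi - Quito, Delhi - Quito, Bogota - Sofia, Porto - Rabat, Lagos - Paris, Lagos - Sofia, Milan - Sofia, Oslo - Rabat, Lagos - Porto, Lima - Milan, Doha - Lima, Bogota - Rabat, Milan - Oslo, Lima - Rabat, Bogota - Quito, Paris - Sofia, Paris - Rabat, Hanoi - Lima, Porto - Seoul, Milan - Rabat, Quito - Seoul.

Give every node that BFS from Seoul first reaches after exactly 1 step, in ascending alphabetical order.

Level 0: Seoul
Level 1: Doha, Paris, Porto, Quito
Level 2: Bogota, Delhi, Hanoi, Lagos, Lima, Oslo, Rabat, Sofia
Level 3: Kigali, Milan

Doha, Paris, Porto, Quito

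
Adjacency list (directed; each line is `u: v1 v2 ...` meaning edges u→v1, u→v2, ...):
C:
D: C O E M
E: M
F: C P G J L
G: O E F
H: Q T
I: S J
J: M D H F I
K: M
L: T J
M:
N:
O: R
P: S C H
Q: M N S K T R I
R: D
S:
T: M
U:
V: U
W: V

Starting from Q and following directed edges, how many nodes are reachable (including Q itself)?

18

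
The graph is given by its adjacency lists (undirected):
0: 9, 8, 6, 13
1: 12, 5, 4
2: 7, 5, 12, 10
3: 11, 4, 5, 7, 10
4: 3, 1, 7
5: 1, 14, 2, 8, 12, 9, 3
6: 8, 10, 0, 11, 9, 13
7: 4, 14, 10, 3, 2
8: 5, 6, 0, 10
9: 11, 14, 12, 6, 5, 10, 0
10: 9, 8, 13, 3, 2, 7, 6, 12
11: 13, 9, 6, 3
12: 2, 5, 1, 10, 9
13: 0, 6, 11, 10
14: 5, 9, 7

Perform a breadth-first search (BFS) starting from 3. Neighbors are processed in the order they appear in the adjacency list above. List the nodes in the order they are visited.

3, 11, 4, 5, 7, 10, 13, 9, 6, 1, 14, 2, 8, 12, 0

Visit 3; enqueue 11, 4, 5, 7, 10 → queue [11, 4, 5, 7, 10]
Visit 11; enqueue 13, 9, 6 → queue [4, 5, 7, 10, 13, 9, 6]
Visit 4; enqueue 1 → queue [5, 7, 10, 13, 9, 6, 1]
Visit 5; enqueue 14, 2, 8, 12 → queue [7, 10, 13, 9, 6, 1, 14, 2, 8, 12]
Visit 7 → queue [10, 13, 9, 6, 1, 14, 2, 8, 12]
Visit 10 → queue [13, 9, 6, 1, 14, 2, 8, 12]
Visit 13; enqueue 0 → queue [9, 6, 1, 14, 2, 8, 12, 0]
Visit 9 → queue [6, 1, 14, 2, 8, 12, 0]
Visit 6 → queue [1, 14, 2, 8, 12, 0]
Visit 1 → queue [14, 2, 8, 12, 0]
Visit 14 → queue [2, 8, 12, 0]
Visit 2 → queue [8, 12, 0]
Visit 8 → queue [12, 0]
Visit 12 → queue [0]
Visit 0 → queue []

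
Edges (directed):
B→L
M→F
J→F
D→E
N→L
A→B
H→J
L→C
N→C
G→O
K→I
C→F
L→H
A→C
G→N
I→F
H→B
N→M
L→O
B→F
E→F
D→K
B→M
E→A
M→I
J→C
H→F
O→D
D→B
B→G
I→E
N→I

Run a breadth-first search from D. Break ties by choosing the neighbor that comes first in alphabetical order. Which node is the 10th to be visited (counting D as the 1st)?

I

Visit D; enqueue B, E, K → queue [B, E, K]
Visit B; enqueue F, G, L, M → queue [E, K, F, G, L, M]
Visit E; enqueue A → queue [K, F, G, L, M, A]
Visit K; enqueue I → queue [F, G, L, M, A, I]
Visit F → queue [G, L, M, A, I]
Visit G; enqueue N, O → queue [L, M, A, I, N, O]
Visit L; enqueue C, H → queue [M, A, I, N, O, C, H]
Visit M → queue [A, I, N, O, C, H]
Visit A → queue [I, N, O, C, H]
Visit I → queue [N, O, C, H]
Visit N → queue [O, C, H]
Visit O → queue [C, H]
Visit C → queue [H]
Visit H; enqueue J → queue [J]
Visit J → queue []

Visit order: D, B, E, K, F, G, L, M, A, I, N, O, C, H, J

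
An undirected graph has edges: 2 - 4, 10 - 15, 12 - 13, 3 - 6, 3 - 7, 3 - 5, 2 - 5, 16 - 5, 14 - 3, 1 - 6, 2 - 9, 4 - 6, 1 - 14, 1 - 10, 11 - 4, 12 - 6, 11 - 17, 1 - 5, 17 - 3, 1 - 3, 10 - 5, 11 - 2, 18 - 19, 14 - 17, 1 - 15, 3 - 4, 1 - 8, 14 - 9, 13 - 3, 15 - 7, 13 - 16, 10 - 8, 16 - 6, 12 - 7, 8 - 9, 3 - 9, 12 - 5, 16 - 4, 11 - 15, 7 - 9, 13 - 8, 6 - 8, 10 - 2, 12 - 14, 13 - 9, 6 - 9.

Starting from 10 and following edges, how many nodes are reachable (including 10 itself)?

17

BFS from 10 visits: 10, 1, 2, 5, 8, 15, 3, 6, 14, 4, 9, 11, 12, 16, 13, 7, 17
Reachable nodes: 17 of 19 total.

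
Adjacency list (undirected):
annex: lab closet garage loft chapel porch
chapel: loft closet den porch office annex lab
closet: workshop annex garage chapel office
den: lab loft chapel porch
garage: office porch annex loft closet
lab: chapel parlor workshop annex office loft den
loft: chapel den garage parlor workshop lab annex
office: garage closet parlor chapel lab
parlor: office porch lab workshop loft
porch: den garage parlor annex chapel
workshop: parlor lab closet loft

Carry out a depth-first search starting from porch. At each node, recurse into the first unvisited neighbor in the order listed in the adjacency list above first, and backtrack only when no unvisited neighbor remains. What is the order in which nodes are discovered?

Visit porch
porch → den
den → lab
lab → chapel
chapel → loft
loft → garage
garage → office
office → closet
closet → workshop
workshop → parlor
closet → annex

porch, den, lab, chapel, loft, garage, office, closet, workshop, parlor, annex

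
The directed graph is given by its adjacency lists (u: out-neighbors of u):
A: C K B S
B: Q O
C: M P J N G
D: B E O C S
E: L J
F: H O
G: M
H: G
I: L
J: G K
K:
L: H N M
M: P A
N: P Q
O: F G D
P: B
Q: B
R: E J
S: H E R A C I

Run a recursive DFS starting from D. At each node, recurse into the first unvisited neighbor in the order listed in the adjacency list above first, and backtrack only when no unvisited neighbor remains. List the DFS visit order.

D B Q O F H G M P A C J K N S E L R I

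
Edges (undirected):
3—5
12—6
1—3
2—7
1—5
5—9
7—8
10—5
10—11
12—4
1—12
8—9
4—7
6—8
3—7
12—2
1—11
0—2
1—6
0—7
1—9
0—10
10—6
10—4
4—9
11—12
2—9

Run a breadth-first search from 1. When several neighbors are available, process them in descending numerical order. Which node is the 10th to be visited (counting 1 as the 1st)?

10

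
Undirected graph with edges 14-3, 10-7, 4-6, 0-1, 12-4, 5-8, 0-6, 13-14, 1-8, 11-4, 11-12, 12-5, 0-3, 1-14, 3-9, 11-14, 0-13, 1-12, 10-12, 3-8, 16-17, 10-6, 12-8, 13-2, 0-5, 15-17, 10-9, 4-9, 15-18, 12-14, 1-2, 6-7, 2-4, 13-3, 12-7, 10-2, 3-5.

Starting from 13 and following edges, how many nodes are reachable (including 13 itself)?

BFS from 13 visits: 13, 0, 2, 3, 14, 1, 5, 6, 4, 10, 8, 9, 11, 12, 7
Reachable nodes: 15 of 19 total.

15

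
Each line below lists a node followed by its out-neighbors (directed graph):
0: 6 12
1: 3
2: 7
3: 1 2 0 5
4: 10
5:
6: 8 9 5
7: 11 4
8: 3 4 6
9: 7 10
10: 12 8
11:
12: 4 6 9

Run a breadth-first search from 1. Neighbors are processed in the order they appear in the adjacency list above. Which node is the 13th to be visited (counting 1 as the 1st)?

10

Visit 1; enqueue 3 → queue [3]
Visit 3; enqueue 2, 0, 5 → queue [2, 0, 5]
Visit 2; enqueue 7 → queue [0, 5, 7]
Visit 0; enqueue 6, 12 → queue [5, 7, 6, 12]
Visit 5 → queue [7, 6, 12]
Visit 7; enqueue 11, 4 → queue [6, 12, 11, 4]
Visit 6; enqueue 8, 9 → queue [12, 11, 4, 8, 9]
Visit 12 → queue [11, 4, 8, 9]
Visit 11 → queue [4, 8, 9]
Visit 4; enqueue 10 → queue [8, 9, 10]
Visit 8 → queue [9, 10]
Visit 9 → queue [10]
Visit 10 → queue []

Visit order: 1, 3, 2, 0, 5, 7, 6, 12, 11, 4, 8, 9, 10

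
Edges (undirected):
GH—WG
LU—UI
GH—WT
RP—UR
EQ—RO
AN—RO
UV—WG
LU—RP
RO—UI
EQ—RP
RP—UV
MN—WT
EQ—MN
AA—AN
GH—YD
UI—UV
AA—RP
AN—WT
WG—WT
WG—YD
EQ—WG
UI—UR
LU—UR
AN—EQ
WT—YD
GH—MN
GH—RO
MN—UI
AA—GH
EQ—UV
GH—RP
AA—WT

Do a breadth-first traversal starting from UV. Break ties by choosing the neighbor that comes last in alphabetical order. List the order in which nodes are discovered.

UV -> WG -> UI -> RP -> EQ -> YD -> WT -> GH -> UR -> RO -> MN -> LU -> AA -> AN

Visit UV; enqueue WG, UI, RP, EQ → queue [WG, UI, RP, EQ]
Visit WG; enqueue YD, WT, GH → queue [UI, RP, EQ, YD, WT, GH]
Visit UI; enqueue UR, RO, MN, LU → queue [RP, EQ, YD, WT, GH, UR, RO, MN, LU]
Visit RP; enqueue AA → queue [EQ, YD, WT, GH, UR, RO, MN, LU, AA]
Visit EQ; enqueue AN → queue [YD, WT, GH, UR, RO, MN, LU, AA, AN]
Visit YD → queue [WT, GH, UR, RO, MN, LU, AA, AN]
Visit WT → queue [GH, UR, RO, MN, LU, AA, AN]
Visit GH → queue [UR, RO, MN, LU, AA, AN]
Visit UR → queue [RO, MN, LU, AA, AN]
Visit RO → queue [MN, LU, AA, AN]
Visit MN → queue [LU, AA, AN]
Visit LU → queue [AA, AN]
Visit AA → queue [AN]
Visit AN → queue []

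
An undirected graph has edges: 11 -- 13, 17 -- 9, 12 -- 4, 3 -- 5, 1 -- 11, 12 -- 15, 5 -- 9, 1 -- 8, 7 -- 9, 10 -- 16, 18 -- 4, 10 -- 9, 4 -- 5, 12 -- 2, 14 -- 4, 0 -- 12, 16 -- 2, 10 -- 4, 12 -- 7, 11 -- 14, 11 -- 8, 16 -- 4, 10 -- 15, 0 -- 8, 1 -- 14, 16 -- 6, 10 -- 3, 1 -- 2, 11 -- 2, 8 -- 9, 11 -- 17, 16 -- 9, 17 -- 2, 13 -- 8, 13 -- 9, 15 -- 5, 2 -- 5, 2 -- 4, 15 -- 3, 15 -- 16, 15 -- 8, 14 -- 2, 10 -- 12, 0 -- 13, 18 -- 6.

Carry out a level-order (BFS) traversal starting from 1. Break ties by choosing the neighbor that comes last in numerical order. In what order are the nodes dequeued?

1, 14, 11, 8, 2, 4, 17, 13, 15, 9, 0, 16, 12, 5, 18, 10, 3, 7, 6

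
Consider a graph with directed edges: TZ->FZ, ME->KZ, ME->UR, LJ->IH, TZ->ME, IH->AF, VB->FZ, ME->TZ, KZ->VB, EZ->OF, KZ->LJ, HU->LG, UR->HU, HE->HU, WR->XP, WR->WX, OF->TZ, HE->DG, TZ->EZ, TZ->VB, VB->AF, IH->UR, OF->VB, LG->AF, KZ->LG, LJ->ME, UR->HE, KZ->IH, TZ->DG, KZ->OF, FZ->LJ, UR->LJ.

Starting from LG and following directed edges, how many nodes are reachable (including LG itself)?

2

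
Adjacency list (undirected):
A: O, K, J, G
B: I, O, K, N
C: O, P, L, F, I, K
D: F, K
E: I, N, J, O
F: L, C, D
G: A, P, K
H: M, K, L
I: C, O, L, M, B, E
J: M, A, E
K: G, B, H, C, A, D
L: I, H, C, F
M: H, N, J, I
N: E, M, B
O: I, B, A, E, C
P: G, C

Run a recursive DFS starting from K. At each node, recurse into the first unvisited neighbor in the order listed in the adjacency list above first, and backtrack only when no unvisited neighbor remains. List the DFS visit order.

K G A O I C P L H M N E J B F D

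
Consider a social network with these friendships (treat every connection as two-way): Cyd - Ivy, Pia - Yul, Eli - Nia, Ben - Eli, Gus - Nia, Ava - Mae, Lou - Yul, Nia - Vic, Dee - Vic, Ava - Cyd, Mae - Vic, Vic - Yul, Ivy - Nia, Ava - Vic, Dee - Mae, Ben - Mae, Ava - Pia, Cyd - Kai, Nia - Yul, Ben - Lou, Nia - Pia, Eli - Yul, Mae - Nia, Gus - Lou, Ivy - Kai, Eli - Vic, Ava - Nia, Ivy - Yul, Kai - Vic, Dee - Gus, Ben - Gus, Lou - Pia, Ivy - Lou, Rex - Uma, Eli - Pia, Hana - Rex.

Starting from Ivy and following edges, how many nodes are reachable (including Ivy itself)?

14

BFS from Ivy visits: Ivy, Yul, Nia, Lou, Kai, Cyd, Vic, Pia, Eli, Mae, Gus, Ava, Ben, Dee
Reachable nodes: 14 of 17 total.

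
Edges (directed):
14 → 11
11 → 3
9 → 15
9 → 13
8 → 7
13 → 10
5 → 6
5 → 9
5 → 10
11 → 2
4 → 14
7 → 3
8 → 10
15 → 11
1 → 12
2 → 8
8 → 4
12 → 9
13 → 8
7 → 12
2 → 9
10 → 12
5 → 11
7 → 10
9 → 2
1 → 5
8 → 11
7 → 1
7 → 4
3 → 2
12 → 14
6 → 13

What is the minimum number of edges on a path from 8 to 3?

2

Level 0: 8
Level 1: 4, 7, 10, 11
Level 2: 1, 2, 3, 12, 14
Level 3: 5, 9
Level 4: 6, 13, 15
3 first appears at level 2.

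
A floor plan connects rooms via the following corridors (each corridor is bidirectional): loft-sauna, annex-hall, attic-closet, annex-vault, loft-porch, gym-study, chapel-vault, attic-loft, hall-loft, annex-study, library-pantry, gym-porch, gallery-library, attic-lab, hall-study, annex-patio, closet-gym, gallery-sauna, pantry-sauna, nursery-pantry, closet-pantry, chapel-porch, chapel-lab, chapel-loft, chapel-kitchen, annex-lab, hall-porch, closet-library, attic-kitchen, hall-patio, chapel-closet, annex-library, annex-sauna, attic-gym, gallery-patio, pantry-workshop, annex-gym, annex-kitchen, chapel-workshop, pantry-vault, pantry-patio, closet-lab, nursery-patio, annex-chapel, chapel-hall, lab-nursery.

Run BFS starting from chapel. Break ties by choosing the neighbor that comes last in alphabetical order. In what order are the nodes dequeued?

chapel -> workshop -> vault -> porch -> loft -> lab -> kitchen -> hall -> closet -> annex -> pantry -> gym -> sauna -> attic -> nursery -> study -> patio -> library -> gallery

Visit chapel; enqueue workshop, vault, porch, loft, lab, kitchen, hall, closet, annex → queue [workshop, vault, porch, loft, lab, kitchen, hall, closet, annex]
Visit workshop; enqueue pantry → queue [vault, porch, loft, lab, kitchen, hall, closet, annex, pantry]
Visit vault → queue [porch, loft, lab, kitchen, hall, closet, annex, pantry]
Visit porch; enqueue gym → queue [loft, lab, kitchen, hall, closet, annex, pantry, gym]
Visit loft; enqueue sauna, attic → queue [lab, kitchen, hall, closet, annex, pantry, gym, sauna, attic]
Visit lab; enqueue nursery → queue [kitchen, hall, closet, annex, pantry, gym, sauna, attic, nursery]
Visit kitchen → queue [hall, closet, annex, pantry, gym, sauna, attic, nursery]
Visit hall; enqueue study, patio → queue [closet, annex, pantry, gym, sauna, attic, nursery, study, patio]
Visit closet; enqueue library → queue [annex, pantry, gym, sauna, attic, nursery, study, patio, library]
Visit annex → queue [pantry, gym, sauna, attic, nursery, study, patio, library]
Visit pantry → queue [gym, sauna, attic, nursery, study, patio, library]
Visit gym → queue [sauna, attic, nursery, study, patio, library]
Visit sauna; enqueue gallery → queue [attic, nursery, study, patio, library, gallery]
Visit attic → queue [nursery, study, patio, library, gallery]
Visit nursery → queue [study, patio, library, gallery]
Visit study → queue [patio, library, gallery]
Visit patio → queue [library, gallery]
Visit library → queue [gallery]
Visit gallery → queue []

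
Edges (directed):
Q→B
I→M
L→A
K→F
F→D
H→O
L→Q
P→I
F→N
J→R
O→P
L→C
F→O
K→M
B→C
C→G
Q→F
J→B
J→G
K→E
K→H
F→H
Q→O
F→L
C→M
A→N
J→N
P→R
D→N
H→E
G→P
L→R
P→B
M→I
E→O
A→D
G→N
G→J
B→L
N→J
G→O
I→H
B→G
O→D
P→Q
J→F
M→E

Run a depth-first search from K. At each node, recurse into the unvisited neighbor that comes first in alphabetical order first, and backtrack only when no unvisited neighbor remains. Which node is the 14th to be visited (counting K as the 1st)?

Visit K
K → E
E → O
O → D
D → N
N → J
J → B
B → C
C → G
G → P
P → I
I → H
I → M
P → Q
Q → F
F → L
L → A
L → R

Visit order: K, E, O, D, N, J, B, C, G, P, I, H, M, Q, F, L, A, R

Q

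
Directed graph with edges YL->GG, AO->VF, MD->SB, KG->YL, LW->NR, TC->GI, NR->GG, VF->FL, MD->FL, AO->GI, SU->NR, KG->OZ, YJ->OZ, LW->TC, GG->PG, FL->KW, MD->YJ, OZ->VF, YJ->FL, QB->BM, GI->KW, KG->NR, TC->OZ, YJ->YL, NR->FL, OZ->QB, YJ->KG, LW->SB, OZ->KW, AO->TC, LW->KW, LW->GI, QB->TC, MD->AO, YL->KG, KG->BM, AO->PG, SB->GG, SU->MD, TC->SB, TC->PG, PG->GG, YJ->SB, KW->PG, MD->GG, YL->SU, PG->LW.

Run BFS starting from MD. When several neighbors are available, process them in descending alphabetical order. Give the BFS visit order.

MD → YJ → SB → GG → FL → AO → YL → OZ → KG → PG → KW → VF → TC → GI → SU → QB → NR → BM → LW

Visit MD; enqueue YJ, SB, GG, FL, AO → queue [YJ, SB, GG, FL, AO]
Visit YJ; enqueue YL, OZ, KG → queue [SB, GG, FL, AO, YL, OZ, KG]
Visit SB → queue [GG, FL, AO, YL, OZ, KG]
Visit GG; enqueue PG → queue [FL, AO, YL, OZ, KG, PG]
Visit FL; enqueue KW → queue [AO, YL, OZ, KG, PG, KW]
Visit AO; enqueue VF, TC, GI → queue [YL, OZ, KG, PG, KW, VF, TC, GI]
Visit YL; enqueue SU → queue [OZ, KG, PG, KW, VF, TC, GI, SU]
Visit OZ; enqueue QB → queue [KG, PG, KW, VF, TC, GI, SU, QB]
Visit KG; enqueue NR, BM → queue [PG, KW, VF, TC, GI, SU, QB, NR, BM]
Visit PG; enqueue LW → queue [KW, VF, TC, GI, SU, QB, NR, BM, LW]
Visit KW → queue [VF, TC, GI, SU, QB, NR, BM, LW]
Visit VF → queue [TC, GI, SU, QB, NR, BM, LW]
Visit TC → queue [GI, SU, QB, NR, BM, LW]
Visit GI → queue [SU, QB, NR, BM, LW]
Visit SU → queue [QB, NR, BM, LW]
Visit QB → queue [NR, BM, LW]
Visit NR → queue [BM, LW]
Visit BM → queue [LW]
Visit LW → queue []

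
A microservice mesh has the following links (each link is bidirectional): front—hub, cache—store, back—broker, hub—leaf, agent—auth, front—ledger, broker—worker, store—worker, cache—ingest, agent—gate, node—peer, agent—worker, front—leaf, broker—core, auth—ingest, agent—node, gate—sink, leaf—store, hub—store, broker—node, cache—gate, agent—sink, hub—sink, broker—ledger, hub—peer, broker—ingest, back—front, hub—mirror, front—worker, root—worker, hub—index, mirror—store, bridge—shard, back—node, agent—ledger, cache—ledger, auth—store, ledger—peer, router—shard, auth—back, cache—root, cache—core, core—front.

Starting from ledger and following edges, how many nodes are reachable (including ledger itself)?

20

BFS from ledger visits: ledger, peer, front, cache, broker, agent, node, hub, worker, leaf, core, back, store, root, ingest, gate, sink, auth, mirror, index
Reachable nodes: 20 of 23 total.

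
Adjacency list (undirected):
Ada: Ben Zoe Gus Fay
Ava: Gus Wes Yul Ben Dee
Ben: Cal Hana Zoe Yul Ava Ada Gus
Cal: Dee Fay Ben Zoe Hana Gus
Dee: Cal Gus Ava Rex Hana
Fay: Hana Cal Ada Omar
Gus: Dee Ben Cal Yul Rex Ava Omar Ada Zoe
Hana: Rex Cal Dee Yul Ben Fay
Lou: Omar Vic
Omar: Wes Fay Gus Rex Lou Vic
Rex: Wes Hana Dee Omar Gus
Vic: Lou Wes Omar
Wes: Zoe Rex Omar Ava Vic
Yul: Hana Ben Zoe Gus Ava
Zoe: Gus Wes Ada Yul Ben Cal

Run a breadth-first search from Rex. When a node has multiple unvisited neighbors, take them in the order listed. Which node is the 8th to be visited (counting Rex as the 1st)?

Ava

Visit Rex; enqueue Wes, Hana, Dee, Omar, Gus → queue [Wes, Hana, Dee, Omar, Gus]
Visit Wes; enqueue Zoe, Ava, Vic → queue [Hana, Dee, Omar, Gus, Zoe, Ava, Vic]
Visit Hana; enqueue Cal, Yul, Ben, Fay → queue [Dee, Omar, Gus, Zoe, Ava, Vic, Cal, Yul, Ben, Fay]
Visit Dee → queue [Omar, Gus, Zoe, Ava, Vic, Cal, Yul, Ben, Fay]
Visit Omar; enqueue Lou → queue [Gus, Zoe, Ava, Vic, Cal, Yul, Ben, Fay, Lou]
Visit Gus; enqueue Ada → queue [Zoe, Ava, Vic, Cal, Yul, Ben, Fay, Lou, Ada]
Visit Zoe → queue [Ava, Vic, Cal, Yul, Ben, Fay, Lou, Ada]
Visit Ava → queue [Vic, Cal, Yul, Ben, Fay, Lou, Ada]
Visit Vic → queue [Cal, Yul, Ben, Fay, Lou, Ada]
Visit Cal → queue [Yul, Ben, Fay, Lou, Ada]
Visit Yul → queue [Ben, Fay, Lou, Ada]
Visit Ben → queue [Fay, Lou, Ada]
Visit Fay → queue [Lou, Ada]
Visit Lou → queue [Ada]
Visit Ada → queue []

Visit order: Rex, Wes, Hana, Dee, Omar, Gus, Zoe, Ava, Vic, Cal, Yul, Ben, Fay, Lou, Ada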